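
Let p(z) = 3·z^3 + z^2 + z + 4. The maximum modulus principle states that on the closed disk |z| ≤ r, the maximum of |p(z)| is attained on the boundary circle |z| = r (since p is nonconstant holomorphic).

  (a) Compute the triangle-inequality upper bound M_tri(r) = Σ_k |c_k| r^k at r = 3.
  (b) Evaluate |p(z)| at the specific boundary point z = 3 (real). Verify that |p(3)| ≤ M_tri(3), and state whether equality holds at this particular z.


Coefficients: c_0 = 4, c_1 = 1, c_2 = 1, c_3 = 3. Radius r = 3.
Part (a). Triangle bound: M_tri(r) = Σ_k |c_k| r^k
  = |4|·3^0 + |1|·3^1 + |1|·3^2 + |3|·3^3
  = 4 + 3 + 9 + 81 = 97.
This bounds M(r) := max_{|z|=r} |p(z)| from above; equality holds iff all terms c_k z^k can be made to align in phase at a single z on |z|=r.
Part (b). At z = 3 (real, on the circle |z| = r):
  p(3) = (4)·3^0 + (1)·3^1 + (1)·3^2 + (3)·3^3 = 97.
  |p(3)| = 97.
Since all nonzero coefficients share the same sign, |p(3)| = 97 = M_tri(3); the triangle bound is attained at z = 3, so in fact M(r) = 97.

M_tri(3) = 97; |p(3)| = 97; equality at z=3: yes.


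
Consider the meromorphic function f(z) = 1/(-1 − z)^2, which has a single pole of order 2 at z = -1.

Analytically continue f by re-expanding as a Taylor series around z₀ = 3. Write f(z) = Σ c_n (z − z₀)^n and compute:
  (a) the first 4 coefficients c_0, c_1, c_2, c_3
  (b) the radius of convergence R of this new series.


Let w = z − z₀, so z = z₀ + w.
Then -1 − z = -1 − (z₀ + w) = (-1 − z₀) − w = -4 − w.
f(z) = 1/(-4 − w)^2 = (1/(-4)^2) · (1 − w/(-4))^{−2}.
By the binomial series (1−u)^{−2} = Σ_{n≥0} C(n+1, 1) u^n for |u|<1, with u = w/(-4):
  c_n = C(n+1, 1) / (-4)^(n+2).
  c_0 = 1/(-4)^2 = 1/16.
  c_1 = 2/(-4)^3 = -1/32.
  c_2 = 3/(-4)^4 = 3/256.
  c_3 = 4/(-4)^5 = -1/256.
The series is valid for |w/d| < 1, i.e. |z − z₀| < |d|.
Radius of convergence: R = |-1 − z₀| = |-4| = 4 (distance from z₀ to the singularity z = -1).

c_0 = 1/16, c_1 = -1/32, c_2 = 3/256, c_3 = -1/256; R = 4.


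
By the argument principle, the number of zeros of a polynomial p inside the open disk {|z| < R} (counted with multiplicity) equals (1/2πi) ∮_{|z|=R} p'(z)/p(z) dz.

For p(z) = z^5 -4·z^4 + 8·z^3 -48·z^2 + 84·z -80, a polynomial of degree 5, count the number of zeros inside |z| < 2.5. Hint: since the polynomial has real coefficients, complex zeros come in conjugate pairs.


The zeros of p are: (-1 + 3i), (-1 - 3i), (1 + 1i), (1 - 1i), 4.
Their magnitudes are: 3.162, 3.162, 1.414, 1.414, 4.
Zeros with |z| < R = 2.5: (1 + 1i), (1 - 1i).
Count = 2.
By the argument principle, (1/2πi) ∮_{|z|=R} p'(z)/p(z) dz equals exactly this count.

Number of zeros inside |z| < 2.5: 2.


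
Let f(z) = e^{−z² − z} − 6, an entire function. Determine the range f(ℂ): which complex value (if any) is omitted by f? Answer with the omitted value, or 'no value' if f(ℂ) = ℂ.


Little Picard bounds the complement of f(ℂ) to at most one point.
The exponent g(z) = −z² − z is a nonconstant polynomial, hence surjective onto ℂ. So e^{g(z)} takes every value in {e^w : w ∈ ℂ} = ℂ ∖ {0}. Adding -6 shifts the range to ℂ ∖ {-6}. f omits exactly -6.

Omitted value: -6.


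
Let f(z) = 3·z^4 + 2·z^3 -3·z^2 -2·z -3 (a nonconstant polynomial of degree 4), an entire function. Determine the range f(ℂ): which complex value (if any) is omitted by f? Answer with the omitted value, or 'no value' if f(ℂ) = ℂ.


Little Picard bounds the complement of f(ℂ) to at most one point.
For every w ∈ ℂ, the equation p(z) − w = 0 is a nonconstant polynomial in z and hence has at least one root by the fundamental theorem of algebra. So p is surjective onto ℂ, omitting no value.

Omitted value: no value.


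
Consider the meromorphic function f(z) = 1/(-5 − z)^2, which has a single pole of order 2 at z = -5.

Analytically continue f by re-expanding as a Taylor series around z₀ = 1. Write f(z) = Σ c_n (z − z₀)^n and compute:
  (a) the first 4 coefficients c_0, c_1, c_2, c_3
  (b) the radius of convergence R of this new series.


Let w = z − z₀, so z = z₀ + w.
Then -5 − z = -5 − (z₀ + w) = (-5 − z₀) − w = -6 − w.
f(z) = 1/(-6 − w)^2 = (1/(-6)^2) · (1 − w/(-6))^{−2}.
By the binomial series (1−u)^{−2} = Σ_{n≥0} C(n+1, 1) u^n for |u|<1, with u = w/(-6):
  c_n = C(n+1, 1) / (-6)^(n+2).
  c_0 = 1/(-6)^2 = 1/36.
  c_1 = 2/(-6)^3 = -1/108.
  c_2 = 3/(-6)^4 = 1/432.
  c_3 = 4/(-6)^5 = -1/1944.
The series is valid for |w/d| < 1, i.e. |z − z₀| < |d|.
Radius of convergence: R = |-5 − z₀| = |-6| = 6 (distance from z₀ to the singularity z = -5).

c_0 = 1/36, c_1 = -1/108, c_2 = 1/432, c_3 = -1/1944; R = 6.


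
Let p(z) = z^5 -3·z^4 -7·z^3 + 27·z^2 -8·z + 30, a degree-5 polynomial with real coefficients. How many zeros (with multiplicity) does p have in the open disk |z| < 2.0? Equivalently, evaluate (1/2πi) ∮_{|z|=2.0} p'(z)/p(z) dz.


The zeros of p are: -3, (0 + 1i), (0 - 1i), (3 + 1i), (3 - 1i).
Their magnitudes are: 3, 1, 1, 3.162, 3.162.
Zeros with |z| < R = 2.0: (0 + 1i), (0 - 1i).
Count = 2.
By the argument principle, (1/2πi) ∮_{|z|=R} p'(z)/p(z) dz equals exactly this count.

Number of zeros inside |z| < 2.0: 2.


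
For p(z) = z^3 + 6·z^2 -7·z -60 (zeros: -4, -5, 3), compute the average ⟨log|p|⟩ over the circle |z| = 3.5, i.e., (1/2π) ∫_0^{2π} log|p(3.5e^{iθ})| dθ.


Zeros: -5, -4, 3; r = 3.5.
Inside |z| < r: 3. Outside (|z| ≥ r): -5, -4.
p(0) = -60, so log|p(0)| = log(60) = 4.0943.
Apply Jensen: I(r) = log|p(0)| + Σ_k log(r/|z_k|), summed over zeros inside |z| < r.
  log(r/|z_k|) for z_k = 3: log(3.5/3) = 0.1542
  Outside zeros (-5, -4) contribute nothing to the Jensen sum.
Sum over inside zeros: 0.1542.
I(r) = log|p(0)| + (inside sum) = 4.0943 + 0.1542 = 4.2485.
Note: since some zeros are outside |z| ≤ r, the simplified n·log(r) form does NOT apply — only the inside zeros contribute.

I(r) ≈ 4.2485.


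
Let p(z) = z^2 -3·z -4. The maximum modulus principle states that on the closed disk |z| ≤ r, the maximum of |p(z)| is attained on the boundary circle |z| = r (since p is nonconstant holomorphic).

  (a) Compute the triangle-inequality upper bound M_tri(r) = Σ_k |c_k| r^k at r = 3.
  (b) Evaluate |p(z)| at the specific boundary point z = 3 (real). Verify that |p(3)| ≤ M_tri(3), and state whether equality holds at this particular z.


Coefficients: c_0 = -4, c_1 = -3, c_2 = 1. Radius r = 3.
Part (a). Triangle bound: M_tri(r) = Σ_k |c_k| r^k
  = |-4|·3^0 + |-3|·3^1 + |1|·3^2
  = 4 + 9 + 9 = 22.
This bounds M(r) := max_{|z|=r} |p(z)| from above; equality holds iff all terms c_k z^k can be made to align in phase at a single z on |z|=r.
Part (b). At z = 3 (real, on the circle |z| = r):
  p(3) = (-4)·3^0 + (-3)·3^1 + (1)·3^2 = -4.
  |p(3)| = 4.
Check: |p(3)| = 4 ≤ 22 = M_tri(3). ✓ Equality does not hold at z = 3 (the coefficients have mixed signs, so the terms do not all align in phase there).

M_tri(3) = 22; |p(3)| = 4; equality at z=3: no.


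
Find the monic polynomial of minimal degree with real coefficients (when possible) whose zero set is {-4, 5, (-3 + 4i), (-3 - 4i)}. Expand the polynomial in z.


The polynomial is p(z) = ∏_{α ∈ S} (z − α), where S = {-4, 5, (-3 + 4i), (-3 - 4i)}.
Expanding the product yields: p(z) = z^4 + 5·z^3 -z^2 -145·z -500.
Note conjugate pairs combine to real quadratics: (z − (-3+4i))(z − (-3−4i)) = z² + 6z + 25.
The resulting polynomial has degree 4 and real coefficients as required.

p(z) = z^4 + 5·z^3 -z^2 -145·z -500.


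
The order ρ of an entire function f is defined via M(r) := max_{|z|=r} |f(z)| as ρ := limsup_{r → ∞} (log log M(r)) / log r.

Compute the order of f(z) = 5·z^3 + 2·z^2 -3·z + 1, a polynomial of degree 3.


|f(z)| ≤ Σ|c_k|·r^k = O(r^3) as r → ∞. Polynomial growth is O(e^{r^ε}) for every ε > 0 (since r^3/e^{r^ε} → 0), so ρ ≤ ε for all ε > 0, i.e. ρ = 0. Every nonconstant polynomial has order 0.
Therefore ρ = 0.

Order ρ = 0.


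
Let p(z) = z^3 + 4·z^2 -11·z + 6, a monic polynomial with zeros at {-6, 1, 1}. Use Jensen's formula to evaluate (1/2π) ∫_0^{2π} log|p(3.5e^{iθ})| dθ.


Zeros: -6, 1, 1; r = 3.5.
Inside |z| < r: 1, 1. Outside (|z| ≥ r): -6.
p(0) = 6, so log|p(0)| = log(6) = 1.7918.
Apply Jensen: I(r) = log|p(0)| + Σ_k log(r/|z_k|), summed over zeros inside |z| < r.
  log(r/|z_k|) for z_k = 1: log(3.5/1) = 1.2528
  log(r/|z_k|) for z_k = 1: log(3.5/1) = 1.2528
  Outside zeros (-6) contribute nothing to the Jensen sum.
Sum over inside zeros: 2.5055.
I(r) = log|p(0)| + (inside sum) = 1.7918 + 2.5055 = 4.2973.
Note: since some zeros are outside |z| ≤ r, the simplified n·log(r) form does NOT apply — only the inside zeros contribute.

I(r) ≈ 4.2973.


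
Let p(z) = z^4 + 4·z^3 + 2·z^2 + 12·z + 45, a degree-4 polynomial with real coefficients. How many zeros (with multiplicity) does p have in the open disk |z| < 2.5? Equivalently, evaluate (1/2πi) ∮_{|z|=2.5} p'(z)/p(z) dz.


The zeros of p are: (1 + 2i), (1 - 2i), -3, -3.
Their magnitudes are: 2.236, 2.236, 3, 3.
Zeros with |z| < R = 2.5: (1 + 2i), (1 - 2i).
Count = 2.
By the argument principle, (1/2πi) ∮_{|z|=R} p'(z)/p(z) dz equals exactly this count.

Number of zeros inside |z| < 2.5: 2.


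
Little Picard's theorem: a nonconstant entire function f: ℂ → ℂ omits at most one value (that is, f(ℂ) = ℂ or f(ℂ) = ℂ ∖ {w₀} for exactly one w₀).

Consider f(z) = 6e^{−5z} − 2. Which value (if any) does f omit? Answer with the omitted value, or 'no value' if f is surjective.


Little Picard bounds the complement of f(ℂ) to at most one point.
e^{−5z} is never zero on ℂ, so 6·e^{−5z} takes every value in ℂ ∖ {0}. Adding -2 shifts the range to ℂ ∖ {-2}. Thus f omits exactly the value -2.

Omitted value: -2.


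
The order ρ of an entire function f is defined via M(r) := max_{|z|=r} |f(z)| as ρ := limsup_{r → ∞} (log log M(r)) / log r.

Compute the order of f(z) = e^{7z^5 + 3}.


|e^{7z^5 + 3}| = e^{Re(7·z^5) + 3} ≤ e^{7|z|^5 + 3} = e^{7r^5 + 3} on |z| = r, so ρ ≤ 5. Choosing z on |z|=r so that 7·z^5 is real positive (always possible by picking arg z appropriately) gives |f(z)| = e^{7r^5 + 3}, matching the bound. The additive constant 3 does not affect log log M(r) ~ 5·log r. Hence ρ = 5.
Therefore ρ = 5.

Order ρ = 5.


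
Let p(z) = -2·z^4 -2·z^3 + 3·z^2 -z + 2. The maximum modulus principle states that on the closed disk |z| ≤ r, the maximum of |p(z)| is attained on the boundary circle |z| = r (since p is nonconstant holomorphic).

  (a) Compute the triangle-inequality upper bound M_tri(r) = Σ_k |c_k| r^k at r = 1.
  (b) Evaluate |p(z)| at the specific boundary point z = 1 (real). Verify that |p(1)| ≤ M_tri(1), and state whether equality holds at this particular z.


Coefficients: c_0 = 2, c_1 = -1, c_2 = 3, c_3 = -2, c_4 = -2. Radius r = 1.
Part (a). Triangle bound: M_tri(r) = Σ_k |c_k| r^k
  = |2|·1^0 + |-1|·1^1 + |3|·1^2 + |-2|·1^3 + |-2|·1^4
  = 2 + 1 + 3 + 2 + 2 = 10.
This bounds M(r) := max_{|z|=r} |p(z)| from above; equality holds iff all terms c_k z^k can be made to align in phase at a single z on |z|=r.
Part (b). At z = 1 (real, on the circle |z| = r):
  p(1) = (2)·1^0 + (-1)·1^1 + (3)·1^2 + (-2)·1^3 + (-2)·1^4 = 0.
  |p(1)| = 0.
Check: |p(1)| = 0 ≤ 10 = M_tri(1). ✓ Equality does not hold at z = 1 (the coefficients have mixed signs, so the terms do not all align in phase there).

M_tri(1) = 10; |p(1)| = 0; equality at z=1: no.


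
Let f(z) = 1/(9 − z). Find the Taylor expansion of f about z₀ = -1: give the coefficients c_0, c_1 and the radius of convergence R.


Let w = z − z₀, so z = z₀ + w.
Then 9 − z = 9 − (z₀ + w) = (9 − z₀) − w = 10 − w.
f(z) = 1/(10 − w) = (1/(10)) · 1/(1 − w/(10)) = Σ_{n≥0} w^n / (10)^(n+1).
So c_n = 1/(10)^(n+1):
  c_0 = 1/(10)^1 = 1/10.
  c_1 = 1/(10)^2 = 1/100.
The series is valid for |w/d| < 1, i.e. |z − z₀| < |d|.
Radius of convergence: R = |9 − z₀| = |10| = 10 (distance from z₀ to the singularity z = 9).

c_0 = 1/10, c_1 = 1/100; R = 10.


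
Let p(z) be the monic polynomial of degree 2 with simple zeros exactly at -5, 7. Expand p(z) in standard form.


The polynomial is p(z) = ∏_{α ∈ S} (z − α), where S = {-5, 7}.
Expanding the product yields: p(z) = z^2 -2·z -35.
The resulting polynomial has degree 2 and real coefficients as required.

p(z) = z^2 -2·z -35.


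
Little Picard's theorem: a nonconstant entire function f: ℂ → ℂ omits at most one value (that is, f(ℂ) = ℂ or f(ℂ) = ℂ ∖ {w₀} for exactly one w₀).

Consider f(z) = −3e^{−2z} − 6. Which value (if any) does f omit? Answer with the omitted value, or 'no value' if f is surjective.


Little Picard bounds the complement of f(ℂ) to at most one point.
e^{−2z} is never zero on ℂ, so -3·e^{−2z} takes every value in ℂ ∖ {0}. Adding -6 shifts the range to ℂ ∖ {-6}. Thus f omits exactly the value -6.

Omitted value: -6.


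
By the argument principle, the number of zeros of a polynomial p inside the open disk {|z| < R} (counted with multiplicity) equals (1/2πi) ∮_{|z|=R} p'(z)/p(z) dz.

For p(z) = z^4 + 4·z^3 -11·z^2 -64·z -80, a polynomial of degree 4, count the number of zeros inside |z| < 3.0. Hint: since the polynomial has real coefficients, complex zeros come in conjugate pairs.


The zeros of p are: (-2 + 1i), (-2 - 1i), 4, -4.
Their magnitudes are: 2.236, 2.236, 4, 4.
Zeros with |z| < R = 3.0: (-2 + 1i), (-2 - 1i).
Count = 2.
By the argument principle, (1/2πi) ∮_{|z|=R} p'(z)/p(z) dz equals exactly this count.

Number of zeros inside |z| < 3.0: 2.


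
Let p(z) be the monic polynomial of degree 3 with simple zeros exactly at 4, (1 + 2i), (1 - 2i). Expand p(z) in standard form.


The polynomial is p(z) = ∏_{α ∈ S} (z − α), where S = {4, (1 + 2i), (1 - 2i)}.
Expanding the product yields: p(z) = z^3 -6·z^2 + 13·z -20.
Note conjugate pairs combine to real quadratics: (z − (1+2i))(z − (1−2i)) = z² − 2z + 5.
The resulting polynomial has degree 3 and real coefficients as required.

p(z) = z^3 -6·z^2 + 13·z -20.


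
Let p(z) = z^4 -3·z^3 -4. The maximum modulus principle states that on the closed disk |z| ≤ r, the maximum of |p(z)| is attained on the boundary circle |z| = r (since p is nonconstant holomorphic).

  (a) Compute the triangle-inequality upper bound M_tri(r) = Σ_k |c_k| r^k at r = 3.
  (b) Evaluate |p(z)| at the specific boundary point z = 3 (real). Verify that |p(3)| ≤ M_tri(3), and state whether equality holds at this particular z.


Coefficients: c_0 = -4, c_1 = 0, c_2 = 0, c_3 = -3, c_4 = 1. Radius r = 3.
Part (a). Triangle bound: M_tri(r) = Σ_k |c_k| r^k
  = |-4|·3^0 + |0|·3^1 + |0|·3^2 + |-3|·3^3 + |1|·3^4
  = 4 + 0 + 0 + 81 + 81 = 166.
This bounds M(r) := max_{|z|=r} |p(z)| from above; equality holds iff all terms c_k z^k can be made to align in phase at a single z on |z|=r.
Part (b). At z = 3 (real, on the circle |z| = r):
  p(3) = (-4)·3^0 + (0)·3^1 + (0)·3^2 + (-3)·3^3 + (1)·3^4 = -4.
  |p(3)| = 4.
Check: |p(3)| = 4 ≤ 166 = M_tri(3). ✓ Equality does not hold at z = 3 (the coefficients have mixed signs, so the terms do not all align in phase there).

M_tri(3) = 166; |p(3)| = 4; equality at z=3: no.


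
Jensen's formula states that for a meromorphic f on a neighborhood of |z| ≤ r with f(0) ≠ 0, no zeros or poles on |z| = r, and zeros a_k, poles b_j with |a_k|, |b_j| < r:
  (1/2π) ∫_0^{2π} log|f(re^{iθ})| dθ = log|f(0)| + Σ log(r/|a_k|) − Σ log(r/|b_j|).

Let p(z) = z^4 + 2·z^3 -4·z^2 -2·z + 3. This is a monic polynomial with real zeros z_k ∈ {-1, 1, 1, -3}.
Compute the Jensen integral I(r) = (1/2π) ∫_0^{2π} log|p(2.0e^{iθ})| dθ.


Zeros: -3, -1, 1, 1; r = 2.0.
Inside |z| < r: -1, 1, 1. Outside (|z| ≥ r): -3.
p(0) = 3, so log|p(0)| = log(3) = 1.0986.
Apply Jensen: I(r) = log|p(0)| + Σ_k log(r/|z_k|), summed over zeros inside |z| < r.
  log(r/|z_k|) for z_k = -1: log(2.0/1) = 0.6931
  log(r/|z_k|) for z_k = 1: log(2.0/1) = 0.6931
  log(r/|z_k|) for z_k = 1: log(2.0/1) = 0.6931
  Outside zeros (-3) contribute nothing to the Jensen sum.
Sum over inside zeros: 2.0794.
I(r) = log|p(0)| + (inside sum) = 1.0986 + 2.0794 = 3.1781.
Note: since some zeros are outside |z| ≤ r, the simplified n·log(r) form does NOT apply — only the inside zeros contribute.

I(r) ≈ 3.1781.


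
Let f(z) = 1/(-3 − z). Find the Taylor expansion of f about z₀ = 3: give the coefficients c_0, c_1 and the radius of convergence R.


Let w = z − z₀, so z = z₀ + w.
Then -3 − z = -3 − (z₀ + w) = (-3 − z₀) − w = -6 − w.
f(z) = 1/(-6 − w) = (1/(-6)) · 1/(1 − w/(-6)) = Σ_{n≥0} w^n / (-6)^(n+1).
So c_n = 1/(-6)^(n+1):
  c_0 = 1/(-6)^1 = -1/6.
  c_1 = 1/(-6)^2 = 1/36.
The series is valid for |w/d| < 1, i.e. |z − z₀| < |d|.
Radius of convergence: R = |-3 − z₀| = |-6| = 6 (distance from z₀ to the singularity z = -3).

c_0 = -1/6, c_1 = 1/36; R = 6.


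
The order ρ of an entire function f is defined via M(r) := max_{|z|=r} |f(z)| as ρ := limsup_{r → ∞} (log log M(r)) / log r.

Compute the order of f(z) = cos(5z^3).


Write cos(w) = (e^{iw} ± e^{−iw})/(2 or 2i), so |cos(w)| ≤ e^{|w|}. With w = 5z^3, |w| ≤ 5r^3 + 0 on |z|=r, giving M(r) ≤ e^{5r^3 + 0} and ρ ≤ 3. For the lower bound, choose z on |z|=r with 5z^3 purely imaginary of modulus 5r^3; then |cos(5z^3)| grows like e^{5r^3}/2, so ρ ≥ 3. Hence ρ = 3.
Therefore ρ = 3.

Order ρ = 3.


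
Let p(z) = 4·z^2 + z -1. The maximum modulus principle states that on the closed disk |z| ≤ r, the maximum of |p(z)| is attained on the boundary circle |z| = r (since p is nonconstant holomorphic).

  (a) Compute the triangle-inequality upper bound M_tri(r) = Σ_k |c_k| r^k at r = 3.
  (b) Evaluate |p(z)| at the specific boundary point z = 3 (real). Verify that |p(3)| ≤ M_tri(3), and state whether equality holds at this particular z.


Coefficients: c_0 = -1, c_1 = 1, c_2 = 4. Radius r = 3.
Part (a). Triangle bound: M_tri(r) = Σ_k |c_k| r^k
  = |-1|·3^0 + |1|·3^1 + |4|·3^2
  = 1 + 3 + 36 = 40.
This bounds M(r) := max_{|z|=r} |p(z)| from above; equality holds iff all terms c_k z^k can be made to align in phase at a single z on |z|=r.
Part (b). At z = 3 (real, on the circle |z| = r):
  p(3) = (-1)·3^0 + (1)·3^1 + (4)·3^2 = 38.
  |p(3)| = 38.
Check: |p(3)| = 38 ≤ 40 = M_tri(3). ✓ Equality does not hold at z = 3 (the coefficients have mixed signs, so the terms do not all align in phase there).

M_tri(3) = 40; |p(3)| = 38; equality at z=3: no.


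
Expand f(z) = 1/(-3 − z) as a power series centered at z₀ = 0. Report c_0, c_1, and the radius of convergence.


Let w = z − z₀, so z = z₀ + w.
Then -3 − z = -3 − (z₀ + w) = (-3 − z₀) − w = -3 − w.
f(z) = 1/(-3 − w) = (1/(-3)) · 1/(1 − w/(-3)) = Σ_{n≥0} w^n / (-3)^(n+1).
So c_n = 1/(-3)^(n+1):
  c_0 = 1/(-3)^1 = -1/3.
  c_1 = 1/(-3)^2 = 1/9.
The series is valid for |w/d| < 1, i.e. |z − z₀| < |d|.
Radius of convergence: R = |-3 − z₀| = |-3| = 3 (distance from z₀ to the singularity z = -3).

c_0 = -1/3, c_1 = 1/9; R = 3.


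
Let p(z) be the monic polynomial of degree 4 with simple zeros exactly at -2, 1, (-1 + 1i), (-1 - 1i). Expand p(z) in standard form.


The polynomial is p(z) = ∏_{α ∈ S} (z − α), where S = {-2, 1, (-1 + 1i), (-1 - 1i)}.
Expanding the product yields: p(z) = z^4 + 3·z^3 + 2·z^2 -2·z -4.
Note conjugate pairs combine to real quadratics: (z − (-1+1i))(z − (-1−1i)) = z² + 2z + 2.
The resulting polynomial has degree 4 and real coefficients as required.

p(z) = z^4 + 3·z^3 + 2·z^2 -2·z -4.


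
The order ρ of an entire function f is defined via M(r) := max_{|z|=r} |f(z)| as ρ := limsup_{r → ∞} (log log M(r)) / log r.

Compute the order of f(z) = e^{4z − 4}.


|e^{4z − 4}| = e^{Re(4·z) + -4} ≤ e^{4|z|^1 + -4} = e^{4r^1 + -4} on |z| = r, so ρ ≤ 1. Choosing z on |z|=r so that 4·z is real positive (always possible by picking arg z appropriately) gives |f(z)| = e^{4r^1 + -4}, matching the bound. The additive constant -4 does not affect log log M(r) ~ 1·log r. Hence ρ = 1.
Therefore ρ = 1.

Order ρ = 1.


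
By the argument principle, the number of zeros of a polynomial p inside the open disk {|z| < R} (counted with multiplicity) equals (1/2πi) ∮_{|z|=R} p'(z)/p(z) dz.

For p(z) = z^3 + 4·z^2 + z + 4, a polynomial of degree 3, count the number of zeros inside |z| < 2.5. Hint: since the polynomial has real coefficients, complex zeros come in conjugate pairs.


The zeros of p are: -4, (0 + 1i), (0 - 1i).
Their magnitudes are: 4, 1, 1.
Zeros with |z| < R = 2.5: (0 + 1i), (0 - 1i).
Count = 2.
By the argument principle, (1/2πi) ∮_{|z|=R} p'(z)/p(z) dz equals exactly this count.

Number of zeros inside |z| < 2.5: 2.


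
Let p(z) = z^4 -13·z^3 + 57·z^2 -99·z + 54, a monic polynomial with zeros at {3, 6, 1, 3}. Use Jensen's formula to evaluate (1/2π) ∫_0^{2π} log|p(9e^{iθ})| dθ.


Zeros: 1, 3, 3, 6; r = 9.
Inside |z| < r: 1, 3, 3, 6. Outside (|z| ≥ r): ∅.
p(0) = 54, so log|p(0)| = log(54) = 3.9890.
Apply Jensen: I(r) = log|p(0)| + Σ_k log(r/|z_k|), summed over zeros inside |z| < r.
  log(r/|z_k|) for z_k = 3: log(9/3) = 1.0986
  log(r/|z_k|) for z_k = 6: log(9/6) = 0.4055
  log(r/|z_k|) for z_k = 1: log(9/1) = 2.1972
  log(r/|z_k|) for z_k = 3: log(9/3) = 1.0986
Sum over inside zeros: 4.7999.
I(r) = log|p(0)| + (inside sum) = 3.9890 + 4.7999 = 8.7889.
Closed form (all zeros inside, monic): I(r) = n·log(r) = 4·log(9) = 8.7889. ✓

I(r) ≈ 8.7889.


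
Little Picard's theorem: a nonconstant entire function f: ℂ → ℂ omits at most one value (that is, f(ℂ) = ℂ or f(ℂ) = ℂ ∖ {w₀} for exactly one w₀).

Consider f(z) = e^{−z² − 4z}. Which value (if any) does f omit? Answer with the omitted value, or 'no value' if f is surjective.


Little Picard bounds the complement of f(ℂ) to at most one point.
The exponent g(z) = −z² − 4z is a nonconstant polynomial, hence surjective onto ℂ. So e^{g(z)} takes every value in {e^w : w ∈ ℂ} = ℂ ∖ {0}. Adding 0 shifts the range to ℂ ∖ {0}. f omits exactly 0.

Omitted value: 0.


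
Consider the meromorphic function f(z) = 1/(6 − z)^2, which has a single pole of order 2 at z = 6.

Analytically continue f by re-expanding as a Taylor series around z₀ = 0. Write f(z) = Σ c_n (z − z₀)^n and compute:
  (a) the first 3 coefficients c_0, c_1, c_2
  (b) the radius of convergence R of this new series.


Let w = z − z₀, so z = z₀ + w.
Then 6 − z = 6 − (z₀ + w) = (6 − z₀) − w = 6 − w.
f(z) = 1/(6 − w)^2 = (1/(6)^2) · (1 − w/(6))^{−2}.
By the binomial series (1−u)^{−2} = Σ_{n≥0} C(n+1, 1) u^n for |u|<1, with u = w/(6):
  c_n = C(n+1, 1) / (6)^(n+2).
  c_0 = 1/(6)^2 = 1/36.
  c_1 = 2/(6)^3 = 1/108.
  c_2 = 3/(6)^4 = 1/432.
The series is valid for |w/d| < 1, i.e. |z − z₀| < |d|.
Radius of convergence: R = |6 − z₀| = |6| = 6 (distance from z₀ to the singularity z = 6).

c_0 = 1/36, c_1 = 1/108, c_2 = 1/432; R = 6.


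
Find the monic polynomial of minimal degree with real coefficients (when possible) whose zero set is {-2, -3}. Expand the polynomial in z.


The polynomial is p(z) = ∏_{α ∈ S} (z − α), where S = {-2, -3}.
Expanding the product yields: p(z) = z^2 + 5·z + 6.
The resulting polynomial has degree 2 and real coefficients as required.

p(z) = z^2 + 5·z + 6.


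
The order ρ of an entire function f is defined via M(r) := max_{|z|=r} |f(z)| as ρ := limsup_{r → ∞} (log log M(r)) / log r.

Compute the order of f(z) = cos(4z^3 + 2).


Write cos(w) = (e^{iw} ± e^{−iw})/(2 or 2i), so |cos(w)| ≤ e^{|w|}. With w = 4z^3 + 2, |w| ≤ 4r^3 + 2 on |z|=r, giving M(r) ≤ e^{4r^3 + 2} and ρ ≤ 3. For the lower bound, choose z on |z|=r with 4z^3 purely imaginary of modulus 4r^3; then |cos(4z^3 + 2)| grows like e^{4r^3}/2, so ρ ≥ 3. Hence ρ = 3.
Therefore ρ = 3.

Order ρ = 3.


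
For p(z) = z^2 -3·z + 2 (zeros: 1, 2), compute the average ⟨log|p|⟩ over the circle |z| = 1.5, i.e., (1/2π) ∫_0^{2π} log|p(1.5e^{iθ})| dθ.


Zeros: 1, 2; r = 1.5.
Inside |z| < r: 1. Outside (|z| ≥ r): 2.
p(0) = 2, so log|p(0)| = log(2) = 0.6931.
Apply Jensen: I(r) = log|p(0)| + Σ_k log(r/|z_k|), summed over zeros inside |z| < r.
  log(r/|z_k|) for z_k = 1: log(1.5/1) = 0.4055
  Outside zeros (2) contribute nothing to the Jensen sum.
Sum over inside zeros: 0.4055.
I(r) = log|p(0)| + (inside sum) = 0.6931 + 0.4055 = 1.0986.
Note: since some zeros are outside |z| ≤ r, the simplified n·log(r) form does NOT apply — only the inside zeros contribute.

I(r) ≈ 1.0986.


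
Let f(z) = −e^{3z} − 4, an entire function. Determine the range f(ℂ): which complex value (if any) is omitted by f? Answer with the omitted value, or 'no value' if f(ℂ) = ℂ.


Little Picard bounds the complement of f(ℂ) to at most one point.
e^{3z} is never zero on ℂ, so -1·e^{3z} takes every value in ℂ ∖ {0}. Adding -4 shifts the range to ℂ ∖ {-4}. Thus f omits exactly the value -4.

Omitted value: -4.


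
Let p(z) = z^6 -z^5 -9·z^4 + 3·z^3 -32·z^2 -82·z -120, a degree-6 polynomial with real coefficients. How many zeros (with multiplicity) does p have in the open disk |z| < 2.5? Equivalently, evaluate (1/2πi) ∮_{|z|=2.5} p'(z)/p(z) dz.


The zeros of p are: (-1 + 1i), (-1 - 1i), 4, -3, (1 + 2i), (1 - 2i).
Their magnitudes are: 1.414, 1.414, 4, 3, 2.236, 2.236.
Zeros with |z| < R = 2.5: (-1 + 1i), (-1 - 1i), (1 + 2i), (1 - 2i).
Count = 4.
By the argument principle, (1/2πi) ∮_{|z|=R} p'(z)/p(z) dz equals exactly this count.

Number of zeros inside |z| < 2.5: 4.


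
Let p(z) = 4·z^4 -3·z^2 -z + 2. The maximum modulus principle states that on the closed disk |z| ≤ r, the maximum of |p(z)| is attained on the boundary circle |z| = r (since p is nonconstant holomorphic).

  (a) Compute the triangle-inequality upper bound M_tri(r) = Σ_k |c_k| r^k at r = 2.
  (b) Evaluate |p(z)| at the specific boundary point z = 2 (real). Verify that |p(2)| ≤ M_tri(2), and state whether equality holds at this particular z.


Coefficients: c_0 = 2, c_1 = -1, c_2 = -3, c_3 = 0, c_4 = 4. Radius r = 2.
Part (a). Triangle bound: M_tri(r) = Σ_k |c_k| r^k
  = |2|·2^0 + |-1|·2^1 + |-3|·2^2 + |0|·2^3 + |4|·2^4
  = 2 + 2 + 12 + 0 + 64 = 80.
This bounds M(r) := max_{|z|=r} |p(z)| from above; equality holds iff all terms c_k z^k can be made to align in phase at a single z on |z|=r.
Part (b). At z = 2 (real, on the circle |z| = r):
  p(2) = (2)·2^0 + (-1)·2^1 + (-3)·2^2 + (0)·2^3 + (4)·2^4 = 52.
  |p(2)| = 52.
Check: |p(2)| = 52 ≤ 80 = M_tri(2). ✓ Equality does not hold at z = 2 (the coefficients have mixed signs, so the terms do not all align in phase there).

M_tri(2) = 80; |p(2)| = 52; equality at z=2: no.


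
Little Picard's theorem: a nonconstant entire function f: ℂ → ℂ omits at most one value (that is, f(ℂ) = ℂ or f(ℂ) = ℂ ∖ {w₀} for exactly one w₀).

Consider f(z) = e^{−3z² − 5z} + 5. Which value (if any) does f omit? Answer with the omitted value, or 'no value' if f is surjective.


Little Picard bounds the complement of f(ℂ) to at most one point.
The exponent g(z) = −3z² − 5z is a nonconstant polynomial, hence surjective onto ℂ. So e^{g(z)} takes every value in {e^w : w ∈ ℂ} = ℂ ∖ {0}. Adding 5 shifts the range to ℂ ∖ {5}. f omits exactly 5.

Omitted value: 5.


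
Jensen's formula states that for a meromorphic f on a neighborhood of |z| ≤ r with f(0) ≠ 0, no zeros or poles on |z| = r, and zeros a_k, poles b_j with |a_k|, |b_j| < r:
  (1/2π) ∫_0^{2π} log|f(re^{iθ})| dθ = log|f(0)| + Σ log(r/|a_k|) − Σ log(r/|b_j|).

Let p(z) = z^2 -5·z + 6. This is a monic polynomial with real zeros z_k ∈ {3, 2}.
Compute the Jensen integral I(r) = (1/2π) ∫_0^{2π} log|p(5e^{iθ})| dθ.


Zeros: 2, 3; r = 5.
Inside |z| < r: 2, 3. Outside (|z| ≥ r): ∅.
p(0) = 6, so log|p(0)| = log(6) = 1.7918.
Apply Jensen: I(r) = log|p(0)| + Σ_k log(r/|z_k|), summed over zeros inside |z| < r.
  log(r/|z_k|) for z_k = 3: log(5/3) = 0.5108
  log(r/|z_k|) for z_k = 2: log(5/2) = 0.9163
Sum over inside zeros: 1.4271.
I(r) = log|p(0)| + (inside sum) = 1.7918 + 1.4271 = 3.2189.
Closed form (all zeros inside, monic): I(r) = n·log(r) = 2·log(5) = 3.2189. ✓

I(r) ≈ 3.2189.


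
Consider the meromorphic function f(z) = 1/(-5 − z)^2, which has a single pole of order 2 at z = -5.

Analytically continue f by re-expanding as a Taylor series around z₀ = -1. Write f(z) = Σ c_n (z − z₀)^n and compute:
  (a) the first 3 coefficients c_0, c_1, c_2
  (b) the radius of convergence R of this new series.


Let w = z − z₀, so z = z₀ + w.
Then -5 − z = -5 − (z₀ + w) = (-5 − z₀) − w = -4 − w.
f(z) = 1/(-4 − w)^2 = (1/(-4)^2) · (1 − w/(-4))^{−2}.
By the binomial series (1−u)^{−2} = Σ_{n≥0} C(n+1, 1) u^n for |u|<1, with u = w/(-4):
  c_n = C(n+1, 1) / (-4)^(n+2).
  c_0 = 1/(-4)^2 = 1/16.
  c_1 = 2/(-4)^3 = -1/32.
  c_2 = 3/(-4)^4 = 3/256.
The series is valid for |w/d| < 1, i.e. |z − z₀| < |d|.
Radius of convergence: R = |-5 − z₀| = |-4| = 4 (distance from z₀ to the singularity z = -5).

c_0 = 1/16, c_1 = -1/32, c_2 = 3/256; R = 4.


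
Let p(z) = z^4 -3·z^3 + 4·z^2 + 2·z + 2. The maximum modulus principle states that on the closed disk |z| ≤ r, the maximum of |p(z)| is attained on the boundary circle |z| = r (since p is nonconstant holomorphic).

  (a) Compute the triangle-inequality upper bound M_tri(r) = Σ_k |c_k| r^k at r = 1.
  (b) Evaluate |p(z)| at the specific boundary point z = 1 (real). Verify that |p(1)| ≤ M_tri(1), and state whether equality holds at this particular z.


Coefficients: c_0 = 2, c_1 = 2, c_2 = 4, c_3 = -3, c_4 = 1. Radius r = 1.
Part (a). Triangle bound: M_tri(r) = Σ_k |c_k| r^k
  = |2|·1^0 + |2|·1^1 + |4|·1^2 + |-3|·1^3 + |1|·1^4
  = 2 + 2 + 4 + 3 + 1 = 12.
This bounds M(r) := max_{|z|=r} |p(z)| from above; equality holds iff all terms c_k z^k can be made to align in phase at a single z on |z|=r.
Part (b). At z = 1 (real, on the circle |z| = r):
  p(1) = (2)·1^0 + (2)·1^1 + (4)·1^2 + (-3)·1^3 + (1)·1^4 = 6.
  |p(1)| = 6.
Check: |p(1)| = 6 ≤ 12 = M_tri(1). ✓ Equality does not hold at z = 1 (the coefficients have mixed signs, so the terms do not all align in phase there).

M_tri(1) = 12; |p(1)| = 6; equality at z=1: no.


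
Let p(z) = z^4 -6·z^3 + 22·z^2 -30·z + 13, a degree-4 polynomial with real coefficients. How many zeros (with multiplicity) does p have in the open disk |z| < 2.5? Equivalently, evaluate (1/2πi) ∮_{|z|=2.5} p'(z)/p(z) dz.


The zeros of p are: 1, (2 + 3i), (2 - 3i), 1.
Their magnitudes are: 1, 3.606, 3.606, 1.
Zeros with |z| < R = 2.5: 1, 1.
Count = 2.
By the argument principle, (1/2πi) ∮_{|z|=R} p'(z)/p(z) dz equals exactly this count.

Number of zeros inside |z| < 2.5: 2.


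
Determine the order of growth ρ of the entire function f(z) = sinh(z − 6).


sinh(w) is a linear combination of e^{iw} and e^{−iw} (or e^w, e^{−w} in the hyperbolic case), so |sinh(w)| ≤ e^{|w|}. With w = z − 6, |w| ≤ 1|z| + 6 = 1r + 6 on |z| = r, giving M(r) ≤ e^{1r + 6}, so ρ ≤ 1. On a suitable ray (z = it for sin/cos; z = t for sinh/cosh, t real → ∞), |sinh(z − 6)| grows like e^{1|t|}/2, so ρ ≥ 1. Hence ρ = 1.
Therefore ρ = 1.

Order ρ = 1.


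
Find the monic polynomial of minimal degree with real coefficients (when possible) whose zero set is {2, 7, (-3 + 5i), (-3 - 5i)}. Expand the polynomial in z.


The polynomial is p(z) = ∏_{α ∈ S} (z − α), where S = {2, 7, (-3 + 5i), (-3 - 5i)}.
Expanding the product yields: p(z) = z^4 -3·z^3 -6·z^2 -222·z + 476.
Note conjugate pairs combine to real quadratics: (z − (-3+5i))(z − (-3−5i)) = z² + 6z + 34.
The resulting polynomial has degree 4 and real coefficients as required.

p(z) = z^4 -3·z^3 -6·z^2 -222·z + 476.


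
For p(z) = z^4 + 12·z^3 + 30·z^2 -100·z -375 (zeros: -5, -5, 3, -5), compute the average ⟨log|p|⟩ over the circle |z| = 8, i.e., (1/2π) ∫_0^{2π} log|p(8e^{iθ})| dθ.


Zeros: -5, -5, -5, 3; r = 8.
Inside |z| < r: -5, -5, -5, 3. Outside (|z| ≥ r): ∅.
p(0) = -375, so log|p(0)| = log(375) = 5.9269.
Apply Jensen: I(r) = log|p(0)| + Σ_k log(r/|z_k|), summed over zeros inside |z| < r.
  log(r/|z_k|) for z_k = -5: log(8/5) = 0.4700
  log(r/|z_k|) for z_k = -5: log(8/5) = 0.4700
  log(r/|z_k|) for z_k = 3: log(8/3) = 0.9808
  log(r/|z_k|) for z_k = -5: log(8/5) = 0.4700
Sum over inside zeros: 2.3908.
I(r) = log|p(0)| + (inside sum) = 5.9269 + 2.3908 = 8.3178.
Closed form (all zeros inside, monic): I(r) = n·log(r) = 4·log(8) = 8.3178. ✓

I(r) ≈ 8.3178.


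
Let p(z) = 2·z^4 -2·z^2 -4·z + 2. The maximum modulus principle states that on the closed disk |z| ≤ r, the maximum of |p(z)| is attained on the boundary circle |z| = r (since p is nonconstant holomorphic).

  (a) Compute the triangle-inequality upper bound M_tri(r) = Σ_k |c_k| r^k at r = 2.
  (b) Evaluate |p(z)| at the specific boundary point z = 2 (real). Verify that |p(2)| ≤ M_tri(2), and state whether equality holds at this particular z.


Coefficients: c_0 = 2, c_1 = -4, c_2 = -2, c_3 = 0, c_4 = 2. Radius r = 2.
Part (a). Triangle bound: M_tri(r) = Σ_k |c_k| r^k
  = |2|·2^0 + |-4|·2^1 + |-2|·2^2 + |0|·2^3 + |2|·2^4
  = 2 + 8 + 8 + 0 + 32 = 50.
This bounds M(r) := max_{|z|=r} |p(z)| from above; equality holds iff all terms c_k z^k can be made to align in phase at a single z on |z|=r.
Part (b). At z = 2 (real, on the circle |z| = r):
  p(2) = (2)·2^0 + (-4)·2^1 + (-2)·2^2 + (0)·2^3 + (2)·2^4 = 18.
  |p(2)| = 18.
Check: |p(2)| = 18 ≤ 50 = M_tri(2). ✓ Equality does not hold at z = 2 (the coefficients have mixed signs, so the terms do not all align in phase there).

M_tri(2) = 50; |p(2)| = 18; equality at z=2: no.


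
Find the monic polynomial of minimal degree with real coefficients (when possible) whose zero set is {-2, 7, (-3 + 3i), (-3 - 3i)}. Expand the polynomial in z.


The polynomial is p(z) = ∏_{α ∈ S} (z − α), where S = {-2, 7, (-3 + 3i), (-3 - 3i)}.
Expanding the product yields: p(z) = z^4 + z^3 -26·z^2 -174·z -252.
Note conjugate pairs combine to real quadratics: (z − (-3+3i))(z − (-3−3i)) = z² + 6z + 18.
The resulting polynomial has degree 4 and real coefficients as required.

p(z) = z^4 + z^3 -26·z^2 -174·z -252.


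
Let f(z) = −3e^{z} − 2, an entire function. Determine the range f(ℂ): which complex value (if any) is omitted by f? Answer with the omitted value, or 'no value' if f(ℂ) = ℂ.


Little Picard bounds the complement of f(ℂ) to at most one point.
e^{z} is never zero on ℂ, so -3·e^{z} takes every value in ℂ ∖ {0}. Adding -2 shifts the range to ℂ ∖ {-2}. Thus f omits exactly the value -2.

Omitted value: -2.


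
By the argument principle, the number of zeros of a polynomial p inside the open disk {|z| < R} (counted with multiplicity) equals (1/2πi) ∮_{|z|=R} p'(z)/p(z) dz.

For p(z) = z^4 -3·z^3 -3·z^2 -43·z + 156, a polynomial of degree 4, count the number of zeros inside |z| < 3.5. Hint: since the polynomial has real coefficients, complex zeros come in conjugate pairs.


The zeros of p are: 3, 4, (-2 + 3i), (-2 - 3i).
Their magnitudes are: 3, 4, 3.606, 3.606.
Zeros with |z| < R = 3.5: 3.
Count = 1.
By the argument principle, (1/2πi) ∮_{|z|=R} p'(z)/p(z) dz equals exactly this count.

Number of zeros inside |z| < 3.5: 1.


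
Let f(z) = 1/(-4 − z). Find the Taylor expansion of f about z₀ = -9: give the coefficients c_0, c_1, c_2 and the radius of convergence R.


Let w = z − z₀, so z = z₀ + w.
Then -4 − z = -4 − (z₀ + w) = (-4 − z₀) − w = 5 − w.
f(z) = 1/(5 − w) = (1/(5)) · 1/(1 − w/(5)) = Σ_{n≥0} w^n / (5)^(n+1).
So c_n = 1/(5)^(n+1):
  c_0 = 1/(5)^1 = 1/5.
  c_1 = 1/(5)^2 = 1/25.
  c_2 = 1/(5)^3 = 1/125.
The series is valid for |w/d| < 1, i.e. |z − z₀| < |d|.
Radius of convergence: R = |-4 − z₀| = |5| = 5 (distance from z₀ to the singularity z = -4).

c_0 = 1/5, c_1 = 1/25, c_2 = 1/125; R = 5.


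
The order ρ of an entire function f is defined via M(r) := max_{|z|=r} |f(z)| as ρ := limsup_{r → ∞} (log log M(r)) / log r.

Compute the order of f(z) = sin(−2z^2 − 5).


Write sin(w) = (e^{iw} ± e^{−iw})/(2 or 2i), so |sin(w)| ≤ e^{|w|}. With w = −2z^2 − 5, |w| ≤ 2r^2 + 5 on |z|=r, giving M(r) ≤ e^{2r^2 + 5} and ρ ≤ 2. For the lower bound, choose z on |z|=r with -2z^2 purely imaginary of modulus 2r^2; then |sin(−2z^2 − 5)| grows like e^{2r^2}/2, so ρ ≥ 2. Hence ρ = 2.
Therefore ρ = 2.

Order ρ = 2.


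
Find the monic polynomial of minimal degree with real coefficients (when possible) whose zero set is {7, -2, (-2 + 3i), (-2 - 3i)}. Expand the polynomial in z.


The polynomial is p(z) = ∏_{α ∈ S} (z − α), where S = {7, -2, (-2 + 3i), (-2 - 3i)}.
Expanding the product yields: p(z) = z^4 -z^3 -21·z^2 -121·z -182.
Note conjugate pairs combine to real quadratics: (z − (-2+3i))(z − (-2−3i)) = z² + 4z + 13.
The resulting polynomial has degree 4 and real coefficients as required.

p(z) = z^4 -z^3 -21·z^2 -121·z -182.


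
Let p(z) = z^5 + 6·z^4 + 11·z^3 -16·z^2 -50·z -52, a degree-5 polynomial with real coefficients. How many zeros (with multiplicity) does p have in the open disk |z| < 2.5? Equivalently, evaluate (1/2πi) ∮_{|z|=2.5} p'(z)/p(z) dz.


The zeros of p are: 2, (-3 + 2i), (-3 - 2i), (-1 + 1i), (-1 - 1i).
Their magnitudes are: 2, 3.606, 3.606, 1.414, 1.414.
Zeros with |z| < R = 2.5: 2, (-1 + 1i), (-1 - 1i).
Count = 3.
By the argument principle, (1/2πi) ∮_{|z|=R} p'(z)/p(z) dz equals exactly this count.

Number of zeros inside |z| < 2.5: 3.


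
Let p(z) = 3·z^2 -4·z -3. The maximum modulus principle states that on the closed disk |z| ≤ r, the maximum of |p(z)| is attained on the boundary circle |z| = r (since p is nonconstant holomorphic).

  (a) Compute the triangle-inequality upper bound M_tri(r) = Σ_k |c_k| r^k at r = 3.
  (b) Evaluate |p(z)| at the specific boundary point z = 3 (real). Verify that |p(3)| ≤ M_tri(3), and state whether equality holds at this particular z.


Coefficients: c_0 = -3, c_1 = -4, c_2 = 3. Radius r = 3.
Part (a). Triangle bound: M_tri(r) = Σ_k |c_k| r^k
  = |-3|·3^0 + |-4|·3^1 + |3|·3^2
  = 3 + 12 + 27 = 42.
This bounds M(r) := max_{|z|=r} |p(z)| from above; equality holds iff all terms c_k z^k can be made to align in phase at a single z on |z|=r.
Part (b). At z = 3 (real, on the circle |z| = r):
  p(3) = (-3)·3^0 + (-4)·3^1 + (3)·3^2 = 12.
  |p(3)| = 12.
Check: |p(3)| = 12 ≤ 42 = M_tri(3). ✓ Equality does not hold at z = 3 (the coefficients have mixed signs, so the terms do not all align in phase there).

M_tri(3) = 42; |p(3)| = 12; equality at z=3: no.


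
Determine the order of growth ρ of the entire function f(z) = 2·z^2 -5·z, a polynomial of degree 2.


|f(z)| ≤ Σ|c_k|·r^k = O(r^2) as r → ∞. Polynomial growth is O(e^{r^ε}) for every ε > 0 (since r^2/e^{r^ε} → 0), so ρ ≤ ε for all ε > 0, i.e. ρ = 0. Every nonconstant polynomial has order 0.
Therefore ρ = 0.

Order ρ = 0.


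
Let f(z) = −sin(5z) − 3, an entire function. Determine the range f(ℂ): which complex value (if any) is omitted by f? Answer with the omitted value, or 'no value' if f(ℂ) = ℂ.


Little Picard bounds the complement of f(ℂ) to at most one point.
sin is entire and surjective onto ℂ: for every w ∈ ℂ, sin(ζ) = w has a solution ζ ∈ ℂ (e.g., via the complex inverse arcsin). With ζ = 5z this gives z = ζ/(5). Then -1·sin(5z) takes every value in -1·ℂ = ℂ, and adding -3 is a bijection of ℂ. So f is surjective and omits no value. (Note: only on the real line is sin bounded by [−1, 1].)

Omitted value: no value.


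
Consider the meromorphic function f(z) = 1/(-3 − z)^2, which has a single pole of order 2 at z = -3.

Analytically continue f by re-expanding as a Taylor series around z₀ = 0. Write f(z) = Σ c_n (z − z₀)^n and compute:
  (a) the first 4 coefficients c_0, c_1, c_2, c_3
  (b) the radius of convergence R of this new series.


Let w = z − z₀, so z = z₀ + w.
Then -3 − z = -3 − (z₀ + w) = (-3 − z₀) − w = -3 − w.
f(z) = 1/(-3 − w)^2 = (1/(-3)^2) · (1 − w/(-3))^{−2}.
By the binomial series (1−u)^{−2} = Σ_{n≥0} C(n+1, 1) u^n for |u|<1, with u = w/(-3):
  c_n = C(n+1, 1) / (-3)^(n+2).
  c_0 = 1/(-3)^2 = 1/9.
  c_1 = 2/(-3)^3 = -2/27.
  c_2 = 3/(-3)^4 = 1/27.
  c_3 = 4/(-3)^5 = -4/243.
The series is valid for |w/d| < 1, i.e. |z − z₀| < |d|.
Radius of convergence: R = |-3 − z₀| = |-3| = 3 (distance from z₀ to the singularity z = -3).

c_0 = 1/9, c_1 = -2/27, c_2 = 1/27, c_3 = -4/243; R = 3.
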